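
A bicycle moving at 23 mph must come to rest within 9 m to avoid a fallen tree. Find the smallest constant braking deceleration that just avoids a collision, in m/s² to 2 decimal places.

Required deceleration ≈ 5.87 m/s²

23 mph × 0.44704 = 10.2819 m/s.
v² = 2a·d ⇒ a = v²/(2d) = 10.2819² / (2 × 9.000) = 105.717 / 18.000 = 5.8732 m/s².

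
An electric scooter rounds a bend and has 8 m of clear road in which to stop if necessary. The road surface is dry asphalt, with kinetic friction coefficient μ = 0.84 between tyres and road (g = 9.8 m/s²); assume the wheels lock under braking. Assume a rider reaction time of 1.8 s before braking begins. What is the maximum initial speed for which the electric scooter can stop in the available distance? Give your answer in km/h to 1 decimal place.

Maximum speed ≈ 14.1 km/h

a = μg = 0.84 × 9.8 = 8.232 m/s².
Stopping distance: v·t_r + v²/(2a) = 8 with t_r = 1.8 s and a = 8.232 m/s².
So v² + 29.635 v − 131.71 = 0.
Positive root: v = −a·t_r + √((a·t_r)² + 2a·d) = −14.818 + √(219.573 + 131.71) = 3.9245 m/s.
3.9245 m/s × 3.6 = 14.128 km/h.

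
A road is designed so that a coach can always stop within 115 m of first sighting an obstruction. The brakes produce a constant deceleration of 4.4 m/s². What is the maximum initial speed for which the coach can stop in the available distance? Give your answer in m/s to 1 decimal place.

Maximum speed ≈ 31.8 m/s

v²/(2a) = d ⇒ v = √(2 × 4.400 × 115) = √1012.00 = 31.8119 m/s.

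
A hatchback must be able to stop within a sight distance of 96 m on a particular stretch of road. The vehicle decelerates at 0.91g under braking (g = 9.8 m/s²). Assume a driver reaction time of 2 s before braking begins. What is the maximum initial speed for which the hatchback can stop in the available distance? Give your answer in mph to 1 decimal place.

Maximum speed ≈ 60.9 mph

a = 0.91 × 9.8 = 8.918 m/s².
Stopping distance: v·t_r + v²/(2a) = 96 with t_r = 2 s and a = 8.918 m/s².
So v² + 35.672 v − 1712.26 = 0.
Positive root: v = −a·t_r + √((a·t_r)² + 2a·d) = −17.836 + √(318.123 + 1712.26) = 27.2238 m/s.
27.2238 m/s ÷ 0.44704 = 60.898 mph.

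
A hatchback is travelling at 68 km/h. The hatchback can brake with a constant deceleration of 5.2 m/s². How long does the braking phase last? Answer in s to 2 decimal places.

68 km/h ÷ 3.6 = 18.8889 m/s.
Braking time = v/a = 18.8889 / 5.200 = 3.632 s.

Braking time ≈ 3.63 s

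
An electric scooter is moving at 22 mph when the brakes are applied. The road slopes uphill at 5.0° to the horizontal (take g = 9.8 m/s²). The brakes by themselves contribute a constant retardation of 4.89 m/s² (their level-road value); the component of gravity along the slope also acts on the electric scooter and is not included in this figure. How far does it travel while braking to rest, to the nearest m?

22 mph × 0.44704 = 9.8349 m/s.
Gravity along the uphill slope adds to the braking deceleration: a_eff = 4.890 + 9.8·sin 5.0° = 4.890 + 0.854 = 5.744 m/s².
Braking distance = v²/(2a) = 9.8349² / (2 × 5.744) = 96.725 / 11.488 = 8.420 m.

Braking distance ≈ 8 m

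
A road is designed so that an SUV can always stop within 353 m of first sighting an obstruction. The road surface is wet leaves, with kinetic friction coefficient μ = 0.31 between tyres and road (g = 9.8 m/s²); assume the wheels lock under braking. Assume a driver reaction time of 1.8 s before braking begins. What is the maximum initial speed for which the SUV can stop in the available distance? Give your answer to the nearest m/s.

a = μg = 0.31 × 9.8 = 3.038 m/s².
Stopping distance: v·t_r + v²/(2a) = 353 with t_r = 1.8 s and a = 3.038 m/s².
So v² + 10.937 v − 2144.83 = 0.
Positive root: v = −a·t_r + √((a·t_r)² + 2a·d) = −5.468 + √(29.899 + 2144.83) = 41.1660 m/s.

Maximum speed ≈ 41 m/s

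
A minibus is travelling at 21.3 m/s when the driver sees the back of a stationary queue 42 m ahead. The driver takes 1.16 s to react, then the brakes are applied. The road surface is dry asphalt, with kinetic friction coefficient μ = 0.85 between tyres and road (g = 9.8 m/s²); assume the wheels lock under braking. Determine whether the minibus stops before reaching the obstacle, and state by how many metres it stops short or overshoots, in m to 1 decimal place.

a = μg = 0.85 × 9.8 = 8.330 m/s².
Reaction distance = 21.3000 × 1.16 = 24.708 m.
Braking distance = v²/(2a) = 453.690 / 16.660 = 27.232 m.
Total stopping distance = 24.708 + 27.232 = 51.940 m, vs 42 m available — it cannot stop in time and overshoots by 51.940 − 42 = 9.940 m.

No — it overshoots by 9.9 m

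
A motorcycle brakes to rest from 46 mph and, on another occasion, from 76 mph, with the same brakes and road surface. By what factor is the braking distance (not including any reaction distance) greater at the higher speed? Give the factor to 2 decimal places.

Factor ≈ 2.73

Braking distance d = v²/(2a), so with a fixed, d ∝ v².
Factor = (76/46)² = 1.6522² = 2.7298.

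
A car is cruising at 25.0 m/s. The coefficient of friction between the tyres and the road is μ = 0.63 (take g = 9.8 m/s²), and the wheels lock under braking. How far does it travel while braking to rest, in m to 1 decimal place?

Braking distance ≈ 50.6 m

a = μg = 0.63 × 9.8 = 6.174 m/s².
Braking distance = v²/(2a) = 25.0000² / (2 × 6.174) = 625.000 / 12.348 = 50.615 m.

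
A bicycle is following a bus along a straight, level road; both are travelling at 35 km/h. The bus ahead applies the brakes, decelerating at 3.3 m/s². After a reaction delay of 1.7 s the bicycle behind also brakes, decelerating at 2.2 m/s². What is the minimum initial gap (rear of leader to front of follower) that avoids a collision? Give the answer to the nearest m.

35 km/h ÷ 3.6 = 9.7222 m/s.
Leader travels v²/(2a_L) = 94.521 / 6.600 = 14.321 m before stopping.
Follower covers v·t_r = 9.7222 × 1.7 = 16.528 m while reacting, then v²/(2a_F) = 94.521 / 4.400 = 21.482 m while braking, for a total of 16.528 + 21.482 = 38.010 m.
Since a_F ≤ a_L and the follower starts braking later, the follower is never slower than the leader, so the closest approach is when both have stopped.
Minimum gap = 38.010 − 14.321 = 23.689 m.

Minimum gap ≈ 24 m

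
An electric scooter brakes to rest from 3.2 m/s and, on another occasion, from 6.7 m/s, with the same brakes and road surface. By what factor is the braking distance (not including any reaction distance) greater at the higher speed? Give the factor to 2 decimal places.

Braking distance d = v²/(2a), so with a fixed, d ∝ v².
Factor = (6.7/3.2)² = 2.0938² = 4.3840.

Factor ≈ 4.38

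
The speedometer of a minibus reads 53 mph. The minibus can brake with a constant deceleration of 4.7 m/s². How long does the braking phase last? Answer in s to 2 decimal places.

Braking time ≈ 5.04 s

53 mph × 0.44704 = 23.6931 m/s.
Braking time = v/a = 23.6931 / 4.700 = 5.041 s.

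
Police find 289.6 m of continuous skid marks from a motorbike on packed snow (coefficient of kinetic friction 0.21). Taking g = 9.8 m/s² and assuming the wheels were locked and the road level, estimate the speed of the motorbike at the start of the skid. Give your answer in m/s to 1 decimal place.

Initial speed ≈ 34.5 m/s

Deceleration a = μg = 0.21 × 9.8 = 2.058 m/s².
v = √(2a·d) = √(2 × 2.058 × 289.6) = √1191.994 = 34.5253 m/s.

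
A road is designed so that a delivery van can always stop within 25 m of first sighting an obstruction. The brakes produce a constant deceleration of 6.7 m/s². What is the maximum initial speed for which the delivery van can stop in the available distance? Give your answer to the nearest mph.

Maximum speed ≈ 41 mph

v²/(2a) = d ⇒ v = √(2 × 6.700 × 25) = √335.00 = 18.3030 m/s.
18.3030 m/s ÷ 0.44704 = 40.943 mph.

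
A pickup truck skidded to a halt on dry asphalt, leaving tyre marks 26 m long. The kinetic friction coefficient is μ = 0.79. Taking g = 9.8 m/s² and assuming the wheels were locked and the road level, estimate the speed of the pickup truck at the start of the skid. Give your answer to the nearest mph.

Deceleration a = μg = 0.79 × 9.8 = 7.742 m/s².
v = √(2a·d) = √(2 × 7.742 × 26) = √402.584 = 20.0645 m/s.
= 20.0645 ÷ 0.44704 = 44.883 mph.

Initial speed ≈ 45 mph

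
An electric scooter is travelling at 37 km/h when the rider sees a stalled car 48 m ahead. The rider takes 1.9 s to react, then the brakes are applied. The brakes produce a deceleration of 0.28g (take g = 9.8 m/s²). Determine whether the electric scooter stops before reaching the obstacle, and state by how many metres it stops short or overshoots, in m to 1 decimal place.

Yes — it stops 9.2 m short of the obstacle

37 km/h ÷ 3.6 = 10.2778 m/s.
a = 0.28 × 9.8 = 2.744 m/s².
Reaction distance = 10.2778 × 1.9 = 19.528 m.
Braking distance = v²/(2a) = 105.633 / 5.488 = 19.248 m.
Total stopping distance = 19.528 + 19.248 = 38.776 m, vs 48 m available — it stops with 48 − 38.776 = 9.224 m to spare.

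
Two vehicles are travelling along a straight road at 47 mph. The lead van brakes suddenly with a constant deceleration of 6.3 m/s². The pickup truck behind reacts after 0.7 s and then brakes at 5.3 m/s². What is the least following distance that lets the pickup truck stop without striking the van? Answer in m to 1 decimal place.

Minimum gap ≈ 21.3 m

47 mph × 0.44704 = 21.0109 m/s.
Leader travels v²/(2a_L) = 441.458 / 12.600 = 35.036 m before stopping.
Follower covers v·t_r = 21.0109 × 0.7 = 14.708 m while reacting, then v²/(2a_F) = 441.458 / 10.600 = 41.647 m while braking, for a total of 14.708 + 41.647 = 56.355 m.
Since a_F ≤ a_L and the follower starts braking later, the follower is never slower than the leader, so the closest approach is when both have stopped.
Minimum gap = 56.355 − 35.036 = 21.319 m.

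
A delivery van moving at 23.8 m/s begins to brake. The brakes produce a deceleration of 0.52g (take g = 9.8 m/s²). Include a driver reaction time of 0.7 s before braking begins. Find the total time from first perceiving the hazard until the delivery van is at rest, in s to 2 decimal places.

Total time ≈ 5.37 s

a = 0.52 × 9.8 = 5.096 m/s².
Braking time = v/a = 23.8000 / 5.096 = 4.670 s.
Total = 0.7 + 4.670 = 5.370 s.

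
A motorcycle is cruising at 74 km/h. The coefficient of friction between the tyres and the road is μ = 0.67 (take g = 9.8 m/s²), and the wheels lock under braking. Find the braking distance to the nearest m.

74 km/h ÷ 3.6 = 20.5556 m/s.
a = μg = 0.67 × 9.8 = 6.566 m/s².
Braking distance = v²/(2a) = 20.5556² / (2 × 6.566) = 422.533 / 13.132 = 32.176 m.

Braking distance ≈ 32 m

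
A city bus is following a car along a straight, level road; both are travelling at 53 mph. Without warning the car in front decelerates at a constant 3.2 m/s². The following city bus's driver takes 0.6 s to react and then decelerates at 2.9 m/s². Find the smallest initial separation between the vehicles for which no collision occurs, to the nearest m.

53 mph × 0.44704 = 23.6931 m/s.
Leader travels v²/(2a_L) = 561.363 / 6.400 = 87.713 m before stopping.
Follower covers v·t_r = 23.6931 × 0.6 = 14.216 m while reacting, then v²/(2a_F) = 561.363 / 5.800 = 96.787 m while braking, for a total of 14.216 + 96.787 = 111.003 m.
Since a_F ≤ a_L and the follower starts braking later, the follower is never slower than the leader, so the closest approach is when both have stopped.
Minimum gap = 111.003 − 87.713 = 23.290 m.

Minimum gap ≈ 23 m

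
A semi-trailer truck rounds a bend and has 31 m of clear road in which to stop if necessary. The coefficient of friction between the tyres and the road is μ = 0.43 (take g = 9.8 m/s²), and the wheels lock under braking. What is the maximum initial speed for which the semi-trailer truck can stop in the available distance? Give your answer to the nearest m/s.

Maximum speed ≈ 16 m/s

a = μg = 0.43 × 9.8 = 4.214 m/s².
v²/(2a) = d ⇒ v = √(2 × 4.214 × 31) = √261.27 = 16.1638 m/s.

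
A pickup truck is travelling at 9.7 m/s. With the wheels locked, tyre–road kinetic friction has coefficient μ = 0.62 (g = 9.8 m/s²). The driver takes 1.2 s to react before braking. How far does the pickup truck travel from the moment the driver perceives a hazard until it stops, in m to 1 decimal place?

a = μg = 0.62 × 9.8 = 6.076 m/s².
Reaction distance = v·t_r = 9.7000 × 1.2 = 11.640 m.
Braking distance = v²/(2a) = 9.7000² / (2 × 6.076) = 94.090 / 12.152 = 7.743 m.
Total = 11.640 + 7.743 = 19.383 m.

Total stopping distance ≈ 19.4 m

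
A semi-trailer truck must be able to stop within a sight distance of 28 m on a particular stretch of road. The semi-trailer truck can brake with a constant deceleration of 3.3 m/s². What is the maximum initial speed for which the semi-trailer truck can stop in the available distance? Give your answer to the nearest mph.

Maximum speed ≈ 30 mph

v²/(2a) = d ⇒ v = √(2 × 3.300 × 28) = √184.80 = 13.5941 m/s.
13.5941 m/s ÷ 0.44704 = 30.409 mph.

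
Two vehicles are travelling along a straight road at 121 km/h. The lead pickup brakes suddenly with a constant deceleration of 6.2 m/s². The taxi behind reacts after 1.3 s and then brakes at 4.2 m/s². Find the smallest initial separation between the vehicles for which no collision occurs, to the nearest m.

Minimum gap ≈ 87 m

121 km/h ÷ 3.6 = 33.6111 m/s.
Leader travels v²/(2a_L) = 1129.706 / 12.400 = 91.105 m before stopping.
Follower covers v·t_r = 33.6111 × 1.3 = 43.694 m while reacting, then v²/(2a_F) = 1129.706 / 8.400 = 134.489 m while braking, for a total of 43.694 + 134.489 = 178.183 m.
Since a_F ≤ a_L and the follower starts braking later, the follower is never slower than the leader, so the closest approach is when both have stopped.
Minimum gap = 178.183 − 91.105 = 87.078 m.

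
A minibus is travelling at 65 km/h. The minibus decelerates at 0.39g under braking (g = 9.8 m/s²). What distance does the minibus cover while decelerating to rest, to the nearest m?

65 km/h ÷ 3.6 = 18.0556 m/s.
a = 0.39 × 9.8 = 3.822 m/s².
Braking distance = v²/(2a) = 18.0556² / (2 × 3.822) = 326.005 / 7.644 = 42.648 m.

Braking distance ≈ 43 m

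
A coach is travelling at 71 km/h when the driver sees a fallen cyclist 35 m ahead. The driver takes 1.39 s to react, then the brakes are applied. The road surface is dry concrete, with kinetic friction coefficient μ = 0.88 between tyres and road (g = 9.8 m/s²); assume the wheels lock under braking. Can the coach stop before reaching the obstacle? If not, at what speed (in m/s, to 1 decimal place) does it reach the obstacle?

No — it strikes the obstacle at 16.1 m/s

71 km/h ÷ 3.6 = 19.7222 m/s.
a = μg = 0.88 × 9.8 = 8.624 m/s².
Reaction distance = 19.7222 × 1.39 = 27.414 m.
Braking distance needed to stop: v²/(2a) = 388.965 / 17.248 = 22.551 m, so total needed = 27.414 + 22.551 = 49.965 m > 35 m — it cannot stop.
Distance remaining when braking begins: 35 − 27.414 = 7.586 m.
v² = v₀² − 2a·d = 388.965 − 2 × 8.624 × 7.586 = 258.122 m²/s².
v = √258.122 = 16.066 m/s.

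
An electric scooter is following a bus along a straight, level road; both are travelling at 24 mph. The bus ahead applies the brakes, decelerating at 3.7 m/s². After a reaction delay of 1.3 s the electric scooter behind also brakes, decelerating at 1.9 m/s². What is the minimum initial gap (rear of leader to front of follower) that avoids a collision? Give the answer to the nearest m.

24 mph × 0.44704 = 10.7290 m/s.
Leader travels v²/(2a_L) = 115.111 / 7.400 = 15.556 m before stopping.
Follower covers v·t_r = 10.7290 × 1.3 = 13.948 m while reacting, then v²/(2a_F) = 115.111 / 3.800 = 30.292 m while braking, for a total of 13.948 + 30.292 = 44.240 m.
Since a_F ≤ a_L and the follower starts braking later, the follower is never slower than the leader, so the closest approach is when both have stopped.
Minimum gap = 44.240 − 15.556 = 28.684 m.

Minimum gap ≈ 29 m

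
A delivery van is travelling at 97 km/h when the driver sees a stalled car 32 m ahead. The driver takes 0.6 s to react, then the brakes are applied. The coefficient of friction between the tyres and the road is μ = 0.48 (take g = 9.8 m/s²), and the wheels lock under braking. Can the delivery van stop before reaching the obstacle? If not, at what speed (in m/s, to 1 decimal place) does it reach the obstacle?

No — it strikes the obstacle at 24.0 m/s

97 km/h ÷ 3.6 = 26.9444 m/s.
a = μg = 0.48 × 9.8 = 4.704 m/s².
Reaction distance = 26.9444 × 0.6 = 16.167 m.
Braking distance needed to stop: v²/(2a) = 726.001 / 9.408 = 77.168 m, so total needed = 16.167 + 77.168 = 93.335 m > 32 m — it cannot stop.
Distance remaining when braking begins: 32 − 16.167 = 15.833 m.
v² = v₀² − 2a·d = 726.001 − 2 × 4.704 × 15.833 = 577.044 m²/s².
v = √577.044 = 24.022 m/s.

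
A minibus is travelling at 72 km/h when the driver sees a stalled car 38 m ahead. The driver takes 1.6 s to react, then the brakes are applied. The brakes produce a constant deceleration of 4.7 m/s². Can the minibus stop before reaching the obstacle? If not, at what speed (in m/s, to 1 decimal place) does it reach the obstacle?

72 km/h ÷ 3.6 = 20.0000 m/s.
Reaction distance = 20.0000 × 1.6 = 32.000 m.
Braking distance needed to stop: v²/(2a) = 400.000 / 9.400 = 42.553 m, so total needed = 32.000 + 42.553 = 74.553 m > 38 m — it cannot stop.
Distance remaining when braking begins: 38 − 32.000 = 6.000 m.
v² = v₀² − 2a·d = 400.000 − 2 × 4.700 × 6.000 = 343.600 m²/s².
v = √343.600 = 18.536 m/s.

No — it strikes the obstacle at 18.5 m/s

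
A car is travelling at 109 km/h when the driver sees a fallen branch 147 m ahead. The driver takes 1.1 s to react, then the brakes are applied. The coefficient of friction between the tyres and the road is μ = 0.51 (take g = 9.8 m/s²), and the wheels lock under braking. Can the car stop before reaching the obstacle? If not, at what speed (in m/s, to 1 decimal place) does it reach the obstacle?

Yes — it stops about 22.0 m short of the obstacle, so it never reaches it

109 km/h ÷ 3.6 = 30.2778 m/s.
a = μg = 0.51 × 9.8 = 4.998 m/s².
Reaction distance = 30.2778 × 1.1 = 33.306 m.
Braking distance = v²/(2a) = 916.745 / 9.996 = 91.711 m.
Total stopping distance = 33.306 + 91.711 = 125.017 m, vs 147 m available — it stops with 147 − 125.017 = 21.983 m to spare.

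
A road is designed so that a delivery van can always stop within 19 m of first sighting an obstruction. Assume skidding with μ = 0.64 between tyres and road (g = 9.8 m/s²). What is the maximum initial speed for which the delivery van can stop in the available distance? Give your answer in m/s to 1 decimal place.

a = μg = 0.64 × 9.8 = 6.272 m/s².
v²/(2a) = d ⇒ v = √(2 × 6.272 × 19) = √238.34 = 15.4383 m/s.

Maximum speed ≈ 15.4 m/s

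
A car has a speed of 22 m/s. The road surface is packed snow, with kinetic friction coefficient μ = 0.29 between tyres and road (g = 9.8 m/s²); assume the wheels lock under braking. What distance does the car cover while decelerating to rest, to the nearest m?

a = μg = 0.29 × 9.8 = 2.842 m/s².
Braking distance = v²/(2a) = 22.0000² / (2 × 2.842) = 484.000 / 5.684 = 85.151 m.

Braking distance ≈ 85 m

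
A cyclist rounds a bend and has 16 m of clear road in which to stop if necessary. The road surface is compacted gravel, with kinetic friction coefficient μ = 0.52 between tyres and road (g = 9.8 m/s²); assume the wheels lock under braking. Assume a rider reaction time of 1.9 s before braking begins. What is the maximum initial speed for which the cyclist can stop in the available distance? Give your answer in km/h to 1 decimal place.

a = μg = 0.52 × 9.8 = 5.096 m/s².
Stopping distance: v·t_r + v²/(2a) = 16 with t_r = 1.9 s and a = 5.096 m/s².
So v² + 19.365 v − 163.07 = 0.
Positive root: v = −a·t_r + √((a·t_r)² + 2a·d) = −9.682 + √(93.741 + 163.07) = 6.3433 m/s.
6.3433 m/s × 3.6 = 22.836 km/h.

Maximum speed ≈ 22.8 km/h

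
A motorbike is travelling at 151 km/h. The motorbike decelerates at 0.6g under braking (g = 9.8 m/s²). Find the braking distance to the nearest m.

Braking distance ≈ 150 m

151 km/h ÷ 3.6 = 41.9444 m/s.
a = 0.6 × 9.8 = 5.880 m/s².
Braking distance = v²/(2a) = 41.9444² / (2 × 5.880) = 1759.333 / 11.760 = 149.603 m.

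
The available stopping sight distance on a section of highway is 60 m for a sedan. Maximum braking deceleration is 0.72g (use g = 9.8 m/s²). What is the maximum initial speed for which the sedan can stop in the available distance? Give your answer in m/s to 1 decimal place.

Maximum speed ≈ 29.1 m/s

a = 0.72 × 9.8 = 7.056 m/s².
v²/(2a) = d ⇒ v = √(2 × 7.056 × 60) = √846.72 = 29.0985 m/s.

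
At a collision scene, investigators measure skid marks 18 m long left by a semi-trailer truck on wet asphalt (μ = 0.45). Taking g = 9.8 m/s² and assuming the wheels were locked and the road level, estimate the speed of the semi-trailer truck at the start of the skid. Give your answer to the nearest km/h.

Deceleration a = μg = 0.45 × 9.8 = 4.410 m/s².
v = √(2a·d) = √(2 × 4.410 × 18) = √158.760 = 12.6000 m/s.
= 12.6000 × 3.6 = 45.360 km/h.

Initial speed ≈ 45 km/h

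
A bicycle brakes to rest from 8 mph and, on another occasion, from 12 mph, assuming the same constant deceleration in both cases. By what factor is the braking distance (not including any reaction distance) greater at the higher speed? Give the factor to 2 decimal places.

Braking distance d = v²/(2a), so with a fixed, d ∝ v².
Factor = (12/8)² = 1.5000² = 2.2500.

Factor ≈ 2.25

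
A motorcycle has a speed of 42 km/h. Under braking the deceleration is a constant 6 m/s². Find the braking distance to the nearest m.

42 km/h ÷ 3.6 = 11.6667 m/s.
Braking distance = v²/(2a) = 11.6667² / (2 × 6.000) = 136.112 / 12.000 = 11.343 m.

Braking distance ≈ 11 m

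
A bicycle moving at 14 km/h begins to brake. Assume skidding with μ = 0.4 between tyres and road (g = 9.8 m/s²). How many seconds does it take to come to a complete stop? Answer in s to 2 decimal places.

Braking time ≈ 0.99 s

14 km/h ÷ 3.6 = 3.8889 m/s.
a = μg = 0.4 × 9.8 = 3.920 m/s².
Braking time = v/a = 3.8889 / 3.920 = 0.992 s.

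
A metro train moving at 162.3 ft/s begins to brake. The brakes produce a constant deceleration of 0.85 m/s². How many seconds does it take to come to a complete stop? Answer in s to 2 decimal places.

Braking time ≈ 58.20 s

162.3 ft/s × 0.3048 = 49.4690 m/s.
Braking time = v/a = 49.4690 / 0.850 = 58.199 s.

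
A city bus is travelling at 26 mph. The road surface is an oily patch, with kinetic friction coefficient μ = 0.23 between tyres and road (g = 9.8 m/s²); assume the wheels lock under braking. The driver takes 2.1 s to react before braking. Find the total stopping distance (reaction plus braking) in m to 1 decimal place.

Total stopping distance ≈ 54.4 m

26 mph × 0.44704 = 11.6230 m/s.
a = μg = 0.23 × 9.8 = 2.254 m/s².
Reaction distance = v·t_r = 11.6230 × 2.1 = 24.408 m.
Braking distance = v²/(2a) = 11.6230² / (2 × 2.254) = 135.094 / 4.508 = 29.968 m.
Total = 24.408 + 29.968 = 54.376 m.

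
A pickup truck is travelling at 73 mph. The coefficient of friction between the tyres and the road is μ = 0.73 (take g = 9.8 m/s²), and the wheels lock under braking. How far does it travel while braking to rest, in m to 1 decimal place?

73 mph × 0.44704 = 32.6339 m/s.
a = μg = 0.73 × 9.8 = 7.154 m/s².
Braking distance = v²/(2a) = 32.6339² / (2 × 7.154) = 1064.971 / 14.308 = 74.432 m.

Braking distance ≈ 74.4 m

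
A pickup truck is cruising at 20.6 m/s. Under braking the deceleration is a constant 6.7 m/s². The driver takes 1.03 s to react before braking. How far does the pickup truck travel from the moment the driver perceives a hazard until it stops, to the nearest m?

Reaction distance = v·t_r = 20.6000 × 1.03 = 21.218 m.
Braking distance = v²/(2a) = 20.6000² / (2 × 6.700) = 424.360 / 13.400 = 31.669 m.
Total = 21.218 + 31.669 = 52.887 m.

Total stopping distance ≈ 53 m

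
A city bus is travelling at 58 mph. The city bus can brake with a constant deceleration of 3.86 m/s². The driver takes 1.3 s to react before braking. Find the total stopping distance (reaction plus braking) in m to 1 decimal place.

Total stopping distance ≈ 120.8 m

58 mph × 0.44704 = 25.9283 m/s.
Reaction distance = v·t_r = 25.9283 × 1.3 = 33.707 m.
Braking distance = v²/(2a) = 25.9283² / (2 × 3.860) = 672.277 / 7.720 = 87.083 m.
Total = 33.707 + 87.083 = 120.790 m.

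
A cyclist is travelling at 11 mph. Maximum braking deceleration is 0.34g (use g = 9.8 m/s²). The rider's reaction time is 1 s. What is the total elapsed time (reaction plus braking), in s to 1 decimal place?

11 mph × 0.44704 = 4.9174 m/s.
a = 0.34 × 9.8 = 3.332 m/s².
Braking time = v/a = 4.9174 / 3.332 = 1.476 s.
Total = 1 + 1.476 = 2.476 s.

Total time ≈ 2.5 s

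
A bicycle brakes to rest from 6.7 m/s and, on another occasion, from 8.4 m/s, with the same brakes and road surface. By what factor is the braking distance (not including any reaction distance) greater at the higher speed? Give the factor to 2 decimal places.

Braking distance d = v²/(2a), so with a fixed, d ∝ v².
Factor = (8.4/6.7)² = 1.2537² = 1.5718.

Factor ≈ 1.57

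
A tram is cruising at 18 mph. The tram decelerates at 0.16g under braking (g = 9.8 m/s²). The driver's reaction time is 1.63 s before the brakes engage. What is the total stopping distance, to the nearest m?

18 mph × 0.44704 = 8.0467 m/s.
a = 0.16 × 9.8 = 1.568 m/s².
Reaction distance = v·t_r = 8.0467 × 1.63 = 13.116 m.
Braking distance = v²/(2a) = 8.0467² / (2 × 1.568) = 64.749 / 3.136 = 20.647 m.
Total = 13.116 + 20.647 = 33.763 m.

Total stopping distance ≈ 34 m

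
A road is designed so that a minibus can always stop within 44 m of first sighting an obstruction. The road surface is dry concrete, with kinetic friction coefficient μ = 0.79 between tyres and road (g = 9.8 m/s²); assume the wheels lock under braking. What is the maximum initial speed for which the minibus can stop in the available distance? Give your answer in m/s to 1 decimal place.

a = μg = 0.79 × 9.8 = 7.742 m/s².
v²/(2a) = d ⇒ v = √(2 × 7.742 × 44) = √681.30 = 26.1017 m/s.

Maximum speed ≈ 26.1 m/s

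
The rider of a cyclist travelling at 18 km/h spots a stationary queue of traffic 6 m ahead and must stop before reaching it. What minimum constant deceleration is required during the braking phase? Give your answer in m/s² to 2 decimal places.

Required deceleration ≈ 2.08 m/s²

18 km/h ÷ 3.6 = 5.0000 m/s.
v² = 2a·d ⇒ a = v²/(2d) = 5.0000² / (2 × 6.000) = 25.000 / 12.000 = 2.0833 m/s².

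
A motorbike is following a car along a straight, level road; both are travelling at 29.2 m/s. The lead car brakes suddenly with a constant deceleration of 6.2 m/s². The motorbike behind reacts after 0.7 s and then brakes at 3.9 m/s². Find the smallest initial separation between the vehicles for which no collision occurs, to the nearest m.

Leader travels v²/(2a_L) = 852.640 / 12.400 = 68.761 m before stopping.
Follower covers v·t_r = 29.2000 × 0.7 = 20.440 m while reacting, then v²/(2a_F) = 852.640 / 7.800 = 109.313 m while braking, for a total of 20.440 + 109.313 = 129.753 m.
Since a_F ≤ a_L and the follower starts braking later, the follower is never slower than the leader, so the closest approach is when both have stopped.
Minimum gap = 129.753 − 68.761 = 60.992 m.

Minimum gap ≈ 61 m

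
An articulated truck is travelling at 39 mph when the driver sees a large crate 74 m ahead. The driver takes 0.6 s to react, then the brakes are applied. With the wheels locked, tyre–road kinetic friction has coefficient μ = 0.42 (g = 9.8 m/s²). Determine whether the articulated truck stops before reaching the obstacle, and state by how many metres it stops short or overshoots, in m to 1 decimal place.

Yes — it stops 26.6 m short of the obstacle

39 mph × 0.44704 = 17.4346 m/s.
a = μg = 0.42 × 9.8 = 4.116 m/s².
Reaction distance = 17.4346 × 0.6 = 10.461 m.
Braking distance = v²/(2a) = 303.965 / 8.232 = 36.925 m.
Total stopping distance = 10.461 + 36.925 = 47.386 m, vs 74 m available — it stops with 74 − 47.386 = 26.614 m to spare.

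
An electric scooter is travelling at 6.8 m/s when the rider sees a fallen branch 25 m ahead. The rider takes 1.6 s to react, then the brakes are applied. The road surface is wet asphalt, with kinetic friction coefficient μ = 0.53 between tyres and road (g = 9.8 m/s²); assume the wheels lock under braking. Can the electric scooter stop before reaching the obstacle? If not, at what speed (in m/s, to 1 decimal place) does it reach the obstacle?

a = μg = 0.53 × 9.8 = 5.194 m/s².
Reaction distance = 6.8000 × 1.6 = 10.880 m.
Braking distance = v²/(2a) = 46.240 / 10.388 = 4.451 m.
Total stopping distance = 10.880 + 4.451 = 15.331 m, vs 25 m available — it stops with 25 − 15.331 = 9.669 m to spare.

Yes — it stops about 9.7 m short of the obstacle, so it never reaches it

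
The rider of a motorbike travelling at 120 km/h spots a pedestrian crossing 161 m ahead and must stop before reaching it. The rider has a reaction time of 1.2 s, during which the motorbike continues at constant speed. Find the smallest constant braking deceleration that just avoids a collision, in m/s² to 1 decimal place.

120 km/h ÷ 3.6 = 33.3333 m/s.
Distance covered during reaction = 33.3333 × 1.2 = 40.000 m.
Distance available for braking: 161 − 40.000 = 121.000 m.
v² = 2a·d ⇒ a = v²/(2d) = 33.3333² / (2 × 121.000) = 1111.109 / 242.000 = 4.5914 m/s².

Required deceleration ≈ 4.6 m/s²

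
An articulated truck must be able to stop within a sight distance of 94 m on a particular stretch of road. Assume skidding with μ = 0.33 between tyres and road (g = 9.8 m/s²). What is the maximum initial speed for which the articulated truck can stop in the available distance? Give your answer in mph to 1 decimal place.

Maximum speed ≈ 55.2 mph

a = μg = 0.33 × 9.8 = 3.234 m/s².
v²/(2a) = d ⇒ v = √(2 × 3.234 × 94) = √607.99 = 24.6575 m/s.
24.6575 m/s ÷ 0.44704 = 55.157 mph.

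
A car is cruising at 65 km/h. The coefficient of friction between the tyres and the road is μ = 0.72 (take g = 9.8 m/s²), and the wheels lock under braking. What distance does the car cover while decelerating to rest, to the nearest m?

65 km/h ÷ 3.6 = 18.0556 m/s.
a = μg = 0.72 × 9.8 = 7.056 m/s².
Braking distance = v²/(2a) = 18.0556² / (2 × 7.056) = 326.005 / 14.112 = 23.101 m.

Braking distance ≈ 23 m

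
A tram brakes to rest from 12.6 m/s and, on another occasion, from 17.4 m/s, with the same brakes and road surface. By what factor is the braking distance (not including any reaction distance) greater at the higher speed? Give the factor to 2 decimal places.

Braking distance d = v²/(2a), so with a fixed, d ∝ v².
Factor = (17.4/12.6)² = 1.3810² = 1.9072.

Factor ≈ 1.91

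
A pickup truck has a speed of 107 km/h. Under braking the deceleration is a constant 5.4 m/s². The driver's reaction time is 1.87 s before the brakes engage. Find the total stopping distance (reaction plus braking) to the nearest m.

Total stopping distance ≈ 137 m

107 km/h ÷ 3.6 = 29.7222 m/s.
Reaction distance = v·t_r = 29.7222 × 1.87 = 55.581 m.
Braking distance = v²/(2a) = 29.7222² / (2 × 5.400) = 883.409 / 10.800 = 81.797 m.
Total = 55.581 + 81.797 = 137.378 m.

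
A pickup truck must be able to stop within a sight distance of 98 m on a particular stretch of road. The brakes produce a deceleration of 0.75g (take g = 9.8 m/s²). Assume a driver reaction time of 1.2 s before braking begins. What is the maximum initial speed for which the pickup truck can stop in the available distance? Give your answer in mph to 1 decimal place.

a = 0.75 × 9.8 = 7.350 m/s².
Stopping distance: v·t_r + v²/(2a) = 98 with t_r = 1.2 s and a = 7.350 m/s².
So v² + 17.640 v − 1440.60 = 0.
Positive root: v = −a·t_r + √((a·t_r)² + 2a·d) = −8.820 + √(77.792 + 1440.60) = 30.1465 m/s.
30.1465 m/s ÷ 0.44704 = 67.436 mph.

Maximum speed ≈ 67.4 mph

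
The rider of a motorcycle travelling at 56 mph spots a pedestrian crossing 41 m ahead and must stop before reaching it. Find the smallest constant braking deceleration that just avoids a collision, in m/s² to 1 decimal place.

56 mph × 0.44704 = 25.0342 m/s.
v² = 2a·d ⇒ a = v²/(2d) = 25.0342² / (2 × 41.000) = 626.711 / 82.000 = 7.6428 m/s².

Required deceleration ≈ 7.6 m/s²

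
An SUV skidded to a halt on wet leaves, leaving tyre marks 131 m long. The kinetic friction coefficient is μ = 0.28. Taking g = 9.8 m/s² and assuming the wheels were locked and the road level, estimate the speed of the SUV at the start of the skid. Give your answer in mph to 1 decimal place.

Initial speed ≈ 60.0 mph

Deceleration a = μg = 0.28 × 9.8 = 2.744 m/s².
v = √(2a·d) = √(2 × 2.744 × 131) = √718.928 = 26.8128 m/s.
= 26.8128 ÷ 0.44704 = 59.979 mph.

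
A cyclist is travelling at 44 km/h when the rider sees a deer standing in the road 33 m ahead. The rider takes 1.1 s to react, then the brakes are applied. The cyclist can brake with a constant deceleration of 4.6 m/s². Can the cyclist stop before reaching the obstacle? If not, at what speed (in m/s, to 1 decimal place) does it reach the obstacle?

Yes — it stops about 3.3 m short of the obstacle, so it never reaches it

44 km/h ÷ 3.6 = 12.2222 m/s.
Reaction distance = 12.2222 × 1.1 = 13.444 m.
Braking distance = v²/(2a) = 149.382 / 9.200 = 16.237 m.
Total stopping distance = 13.444 + 16.237 = 29.681 m, vs 33 m available — it stops with 33 − 29.681 = 3.319 m to spare.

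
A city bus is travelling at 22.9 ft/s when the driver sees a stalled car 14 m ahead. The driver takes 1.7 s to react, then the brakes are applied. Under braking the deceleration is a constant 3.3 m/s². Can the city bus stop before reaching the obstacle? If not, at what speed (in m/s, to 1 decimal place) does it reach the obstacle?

No — it strikes the obstacle at 5.9 m/s

22.9 ft/s × 0.3048 = 6.9799 m/s.
Reaction distance = 6.9799 × 1.7 = 11.866 m.
Braking distance needed to stop: v²/(2a) = 48.719 / 6.600 = 7.382 m, so total needed = 11.866 + 7.382 = 19.248 m > 14 m — it cannot stop.
Distance remaining when braking begins: 14 − 11.866 = 2.134 m.
v² = v₀² − 2a·d = 48.719 − 2 × 3.300 × 2.134 = 34.635 m²/s².
v = √34.635 = 5.885 m/s.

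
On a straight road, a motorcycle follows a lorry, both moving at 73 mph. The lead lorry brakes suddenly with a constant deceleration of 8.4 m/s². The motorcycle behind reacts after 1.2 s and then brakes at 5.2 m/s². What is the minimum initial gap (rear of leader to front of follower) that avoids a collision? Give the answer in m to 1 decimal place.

Minimum gap ≈ 78.2 m

73 mph × 0.44704 = 32.6339 m/s.
Leader travels v²/(2a_L) = 1064.971 / 16.800 = 63.391 m before stopping.
Follower covers v·t_r = 32.6339 × 1.2 = 39.161 m while reacting, then v²/(2a_F) = 1064.971 / 10.400 = 102.401 m while braking, for a total of 39.161 + 102.401 = 141.562 m.
Since a_F ≤ a_L and the follower starts braking later, the follower is never slower than the leader, so the closest approach is when both have stopped.
Minimum gap = 141.562 − 63.391 = 78.171 m.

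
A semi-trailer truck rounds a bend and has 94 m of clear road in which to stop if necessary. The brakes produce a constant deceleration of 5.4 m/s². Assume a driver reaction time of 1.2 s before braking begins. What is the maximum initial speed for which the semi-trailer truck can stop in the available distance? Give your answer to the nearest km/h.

Stopping distance: v·t_r + v²/(2a) = 94 with t_r = 1.2 s and a = 5.400 m/s².
So v² + 12.960 v − 1015.20 = 0.
Positive root: v = −a·t_r + √((a·t_r)² + 2a·d) = −6.480 + √(41.990 + 1015.20) = 26.0345 m/s.
26.0345 m/s × 3.6 = 93.724 km/h.

Maximum speed ≈ 94 km/h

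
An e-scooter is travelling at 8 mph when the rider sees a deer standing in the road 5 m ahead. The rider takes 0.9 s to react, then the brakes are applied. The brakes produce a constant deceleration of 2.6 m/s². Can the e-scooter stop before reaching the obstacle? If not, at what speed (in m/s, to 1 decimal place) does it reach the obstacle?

No — it strikes the obstacle at 1.9 m/s

8 mph × 0.44704 = 3.5763 m/s.
Reaction distance = 3.5763 × 0.9 = 3.219 m.
Braking distance needed to stop: v²/(2a) = 12.790 / 5.200 = 2.460 m, so total needed = 3.219 + 2.460 = 5.679 m > 5 m — it cannot stop.
Distance remaining when braking begins: 5 − 3.219 = 1.781 m.
v² = v₀² − 2a·d = 12.790 − 2 × 2.600 × 1.781 = 3.529 m²/s².
v = √3.529 = 1.879 m/s.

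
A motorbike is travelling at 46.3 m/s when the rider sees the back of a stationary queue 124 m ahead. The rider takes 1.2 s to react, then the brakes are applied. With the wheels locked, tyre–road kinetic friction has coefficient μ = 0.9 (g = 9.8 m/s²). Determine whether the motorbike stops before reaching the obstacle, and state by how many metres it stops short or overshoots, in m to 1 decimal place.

No — it overshoots by 53.1 m

a = μg = 0.9 × 9.8 = 8.820 m/s².
Reaction distance = 46.3000 × 1.2 = 55.560 m.
Braking distance = v²/(2a) = 2143.690 / 17.640 = 121.524 m.
Total stopping distance = 55.560 + 121.524 = 177.084 m, vs 124 m available — it cannot stop in time and overshoots by 177.084 − 124 = 53.084 m.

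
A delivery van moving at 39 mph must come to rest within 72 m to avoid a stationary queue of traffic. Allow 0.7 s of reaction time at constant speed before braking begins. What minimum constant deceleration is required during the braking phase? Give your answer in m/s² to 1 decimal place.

39 mph × 0.44704 = 17.4346 m/s.
Distance covered during reaction = 17.4346 × 0.7 = 12.204 m.
Distance available for braking: 72 − 12.204 = 59.796 m.
v² = 2a·d ⇒ a = v²/(2d) = 17.4346² / (2 × 59.796) = 303.965 / 119.592 = 2.5417 m/s².

Required deceleration ≈ 2.5 m/s²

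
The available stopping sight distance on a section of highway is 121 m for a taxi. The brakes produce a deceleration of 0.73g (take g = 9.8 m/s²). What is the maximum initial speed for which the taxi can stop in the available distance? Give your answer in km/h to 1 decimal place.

a = 0.73 × 9.8 = 7.154 m/s².
v²/(2a) = d ⇒ v = √(2 × 7.154 × 121) = √1731.27 = 41.6085 m/s.
41.6085 m/s × 3.6 = 149.791 km/h.

Maximum speed ≈ 149.8 km/h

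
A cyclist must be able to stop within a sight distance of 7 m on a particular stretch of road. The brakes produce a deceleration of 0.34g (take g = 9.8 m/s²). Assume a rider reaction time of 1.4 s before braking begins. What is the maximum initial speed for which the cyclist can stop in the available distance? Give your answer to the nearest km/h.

Maximum speed ≈ 13 km/h

a = 0.34 × 9.8 = 3.332 m/s².
Stopping distance: v·t_r + v²/(2a) = 7 with t_r = 1.4 s and a = 3.332 m/s².
So v² + 9.330 v − 46.65 = 0.
Positive root: v = −a·t_r + √((a·t_r)² + 2a·d) = −4.665 + √(21.762 + 46.65) = 3.6062 m/s.
3.6062 m/s × 3.6 = 12.982 km/h.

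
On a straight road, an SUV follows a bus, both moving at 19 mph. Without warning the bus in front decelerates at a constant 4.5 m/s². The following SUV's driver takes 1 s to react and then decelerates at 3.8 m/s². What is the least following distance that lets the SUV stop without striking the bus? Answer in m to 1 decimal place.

19 mph × 0.44704 = 8.4938 m/s.
Leader travels v²/(2a_L) = 72.145 / 9.000 = 8.016 m before stopping.
Follower covers v·t_r = 8.4938 × 1 = 8.494 m while reacting, then v²/(2a_F) = 72.145 / 7.600 = 9.493 m while braking, for a total of 8.494 + 9.493 = 17.987 m.
Since a_F ≤ a_L and the follower starts braking later, the follower is never slower than the leader, so the closest approach is when both have stopped.
Minimum gap = 17.987 − 8.016 = 9.971 m.

Minimum gap ≈ 10.0 m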